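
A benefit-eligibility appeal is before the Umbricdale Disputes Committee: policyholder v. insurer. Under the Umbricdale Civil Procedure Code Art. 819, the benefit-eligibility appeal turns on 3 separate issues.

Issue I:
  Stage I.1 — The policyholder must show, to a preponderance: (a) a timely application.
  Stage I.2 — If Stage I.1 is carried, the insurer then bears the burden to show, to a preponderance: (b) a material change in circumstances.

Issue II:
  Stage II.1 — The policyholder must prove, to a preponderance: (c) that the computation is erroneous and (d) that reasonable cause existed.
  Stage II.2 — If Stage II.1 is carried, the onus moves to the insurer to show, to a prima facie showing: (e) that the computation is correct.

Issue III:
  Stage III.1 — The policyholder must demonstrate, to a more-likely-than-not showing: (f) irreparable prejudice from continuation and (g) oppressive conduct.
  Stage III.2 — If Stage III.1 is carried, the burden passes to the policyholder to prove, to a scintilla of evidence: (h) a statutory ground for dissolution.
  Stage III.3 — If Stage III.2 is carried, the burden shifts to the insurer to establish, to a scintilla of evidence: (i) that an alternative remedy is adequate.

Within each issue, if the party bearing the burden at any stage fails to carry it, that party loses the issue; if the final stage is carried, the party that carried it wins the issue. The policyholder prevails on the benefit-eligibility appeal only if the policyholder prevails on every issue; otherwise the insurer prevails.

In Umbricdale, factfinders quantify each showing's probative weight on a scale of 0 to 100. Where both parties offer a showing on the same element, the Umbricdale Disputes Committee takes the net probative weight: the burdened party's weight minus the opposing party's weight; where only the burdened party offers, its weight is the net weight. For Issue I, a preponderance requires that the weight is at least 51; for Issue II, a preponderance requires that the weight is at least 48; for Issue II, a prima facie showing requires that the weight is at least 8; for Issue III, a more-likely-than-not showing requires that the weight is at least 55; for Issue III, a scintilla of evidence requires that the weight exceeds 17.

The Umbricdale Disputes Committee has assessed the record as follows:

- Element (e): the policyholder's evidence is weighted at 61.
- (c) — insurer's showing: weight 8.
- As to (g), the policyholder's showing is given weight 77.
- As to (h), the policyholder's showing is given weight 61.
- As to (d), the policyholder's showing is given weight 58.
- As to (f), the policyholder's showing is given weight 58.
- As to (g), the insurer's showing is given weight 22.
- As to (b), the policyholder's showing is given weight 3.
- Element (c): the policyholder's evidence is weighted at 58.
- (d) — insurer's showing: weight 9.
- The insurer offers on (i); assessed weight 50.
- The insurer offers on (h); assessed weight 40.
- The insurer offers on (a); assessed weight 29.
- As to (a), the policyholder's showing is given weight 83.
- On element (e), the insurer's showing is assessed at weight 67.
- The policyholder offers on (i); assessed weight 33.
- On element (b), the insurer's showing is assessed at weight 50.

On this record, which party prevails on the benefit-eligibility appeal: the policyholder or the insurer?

— Issue I —
Stage I.1 (policyholder, a preponderance, weight is at least 51): (a) net 83−29=54 ≥ 51 — meets.
  All elements met. The burden passes to the insurer.
Stage I.2 (insurer, a preponderance, weight is at least 51): (b) net 50−3=47 < 51 — fails.
  Not every element is met, so the insurer fails to carry Stage I.2.
The policyholder prevails on this issue.
— Issue II —
At Stage II.1 the policyholder must meet a preponderance (weight is at least 48): on (c) the weight is 58 less the opposing 8 gives net 50, ≥ 48, so (c) meets the standard; on (d) the weight is 58 less the opposing 9 gives net 49, ≥ 48, so (d) meets the standard.
  Stage II.1 carried; the burden shifts to the insurer.
At Stage II.2 the insurer must meet a prima facie showing (weight is at least 8): on (e) the weight is 67 less the opposing 61 gives net 6, which does not reach 8, so (e) does not meet the standard.
  Not every element is met, so the insurer fails to carry Stage II.2.
The policyholder prevails on this issue.
— Issue III —
At Stage III.1 the policyholder must meet a more-likely-than-not showing (weight is at least 55): on (f) the weight is 58, ≥ 55, so (f) meets the standard; on (g) the weight is 77 less the opposing 22 gives net 55, which does reach 55, so (g) meets the standard.
  All elements met. The policyholder retains the burden for Stage III.2.
At Stage III.2 the policyholder must meet a scintilla of evidence (weight exceeds 17): on (h) the weight is 61 less the opposing 40 gives net 21, which does exceed 17, so (h) meets the standard.
  Stage III.2 is satisfied; the onus moves to the insurer.
At Stage III.3 the insurer must meet a scintilla of evidence (weight exceeds 17): on (i) the weight is 50 less the opposing 33 gives net 17, ≤ 17, so (i) does not meet the standard.
  The insurer does not carry Stage III.3.
The analysis ends at Stage III.3; the policyholder prevails on this issue.
Per-issue: Issue I → policyholder; Issue II → policyholder; Issue III → policyholder. The policyholder must prevail on every issue; overall, the policyholder prevails.

policyholder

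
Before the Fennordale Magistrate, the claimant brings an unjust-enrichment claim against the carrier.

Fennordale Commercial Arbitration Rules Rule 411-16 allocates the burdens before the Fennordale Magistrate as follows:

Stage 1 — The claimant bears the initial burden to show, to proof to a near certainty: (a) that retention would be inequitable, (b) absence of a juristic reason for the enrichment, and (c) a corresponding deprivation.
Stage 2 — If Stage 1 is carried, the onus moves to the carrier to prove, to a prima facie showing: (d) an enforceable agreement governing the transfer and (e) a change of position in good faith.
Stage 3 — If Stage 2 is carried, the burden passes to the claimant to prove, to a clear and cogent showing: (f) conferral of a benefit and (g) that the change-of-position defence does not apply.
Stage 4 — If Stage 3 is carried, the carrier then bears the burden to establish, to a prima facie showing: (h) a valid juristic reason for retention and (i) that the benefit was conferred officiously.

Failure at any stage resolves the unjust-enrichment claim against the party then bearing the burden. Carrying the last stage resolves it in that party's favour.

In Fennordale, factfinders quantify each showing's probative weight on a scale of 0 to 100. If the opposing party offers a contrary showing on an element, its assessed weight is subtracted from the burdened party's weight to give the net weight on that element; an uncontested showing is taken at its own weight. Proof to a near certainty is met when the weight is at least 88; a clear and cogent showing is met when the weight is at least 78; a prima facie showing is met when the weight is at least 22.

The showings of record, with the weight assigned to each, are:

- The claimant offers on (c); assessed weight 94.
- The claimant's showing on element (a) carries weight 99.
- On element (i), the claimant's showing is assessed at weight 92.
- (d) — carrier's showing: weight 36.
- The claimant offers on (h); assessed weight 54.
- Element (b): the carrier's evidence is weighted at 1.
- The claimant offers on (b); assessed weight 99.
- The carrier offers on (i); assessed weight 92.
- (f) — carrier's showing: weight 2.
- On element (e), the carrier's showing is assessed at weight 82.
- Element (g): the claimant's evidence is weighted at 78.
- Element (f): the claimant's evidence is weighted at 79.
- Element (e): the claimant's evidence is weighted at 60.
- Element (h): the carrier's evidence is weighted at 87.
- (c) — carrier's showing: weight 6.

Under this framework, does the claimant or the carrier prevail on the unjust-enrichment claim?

Stage 1 — burden on claimant; standard: proof to a near certainty (weight is at least 88).
    (a): 99 ≥ 88 [met]
    (b): 99 − 1 = 98 ≥ 88 [met]
    (c): 94 − 6 = 88 ≥ 88 [met]
  The claimant carries Stage 1; the carrier now bears the burden.
Stage 2 — burden on carrier; standard: a prima facie showing (weight is at least 22).
    (d): 36 ≥ 22 [met]
    (e): 82 − 60 = 22 ≥ 22 [met]
  Stage 2 is satisfied; the onus moves to the claimant.
Stage 3 — burden on claimant; standard: a clear and cogent showing (weight is at least 78).
    (f): 79 − 2 = 77 < 78 [not met]
    (g): 78 ≥ 78 [met]
  Stage 3 not carried; the claimant fails its burden.
The carrier prevails.

carrier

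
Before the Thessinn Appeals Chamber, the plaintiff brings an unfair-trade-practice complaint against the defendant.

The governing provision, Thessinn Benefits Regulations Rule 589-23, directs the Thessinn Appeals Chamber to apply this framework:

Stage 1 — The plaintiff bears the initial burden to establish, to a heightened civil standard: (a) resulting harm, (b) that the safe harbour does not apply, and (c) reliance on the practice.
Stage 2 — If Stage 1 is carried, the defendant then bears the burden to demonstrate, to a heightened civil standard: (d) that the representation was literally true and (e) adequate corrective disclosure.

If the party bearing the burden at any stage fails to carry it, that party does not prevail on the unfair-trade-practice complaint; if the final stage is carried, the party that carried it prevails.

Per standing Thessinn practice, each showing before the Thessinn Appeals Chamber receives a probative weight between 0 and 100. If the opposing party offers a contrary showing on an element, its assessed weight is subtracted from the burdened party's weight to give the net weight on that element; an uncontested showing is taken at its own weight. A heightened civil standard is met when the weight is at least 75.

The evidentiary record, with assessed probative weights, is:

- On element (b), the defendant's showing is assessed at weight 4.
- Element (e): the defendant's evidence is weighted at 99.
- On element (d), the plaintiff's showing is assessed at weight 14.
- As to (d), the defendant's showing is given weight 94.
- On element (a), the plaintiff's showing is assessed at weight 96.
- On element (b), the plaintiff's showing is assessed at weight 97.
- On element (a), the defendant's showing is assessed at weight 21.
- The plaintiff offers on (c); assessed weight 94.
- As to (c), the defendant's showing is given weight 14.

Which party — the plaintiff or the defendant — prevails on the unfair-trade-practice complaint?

Stage 1 (plaintiff, a heightened civil standard, weight is at least 75): (a) net 96−21=75 ≥ 75 — meets; (b) net 97−4=93 ≥ 75 — meets; (c) net 94−14=80 ≥ 75 — meets.
  All elements met. The burden passes to the defendant.
Stage 2 (defendant, a heightened civil standard, weight is at least 75): (d) net 94−14=80 ≥ 75 — meets; (e) 99 ≥ 75 — meets.
  The defendant carries the last stage.
With every stage satisfied, the defendant prevails.

defendant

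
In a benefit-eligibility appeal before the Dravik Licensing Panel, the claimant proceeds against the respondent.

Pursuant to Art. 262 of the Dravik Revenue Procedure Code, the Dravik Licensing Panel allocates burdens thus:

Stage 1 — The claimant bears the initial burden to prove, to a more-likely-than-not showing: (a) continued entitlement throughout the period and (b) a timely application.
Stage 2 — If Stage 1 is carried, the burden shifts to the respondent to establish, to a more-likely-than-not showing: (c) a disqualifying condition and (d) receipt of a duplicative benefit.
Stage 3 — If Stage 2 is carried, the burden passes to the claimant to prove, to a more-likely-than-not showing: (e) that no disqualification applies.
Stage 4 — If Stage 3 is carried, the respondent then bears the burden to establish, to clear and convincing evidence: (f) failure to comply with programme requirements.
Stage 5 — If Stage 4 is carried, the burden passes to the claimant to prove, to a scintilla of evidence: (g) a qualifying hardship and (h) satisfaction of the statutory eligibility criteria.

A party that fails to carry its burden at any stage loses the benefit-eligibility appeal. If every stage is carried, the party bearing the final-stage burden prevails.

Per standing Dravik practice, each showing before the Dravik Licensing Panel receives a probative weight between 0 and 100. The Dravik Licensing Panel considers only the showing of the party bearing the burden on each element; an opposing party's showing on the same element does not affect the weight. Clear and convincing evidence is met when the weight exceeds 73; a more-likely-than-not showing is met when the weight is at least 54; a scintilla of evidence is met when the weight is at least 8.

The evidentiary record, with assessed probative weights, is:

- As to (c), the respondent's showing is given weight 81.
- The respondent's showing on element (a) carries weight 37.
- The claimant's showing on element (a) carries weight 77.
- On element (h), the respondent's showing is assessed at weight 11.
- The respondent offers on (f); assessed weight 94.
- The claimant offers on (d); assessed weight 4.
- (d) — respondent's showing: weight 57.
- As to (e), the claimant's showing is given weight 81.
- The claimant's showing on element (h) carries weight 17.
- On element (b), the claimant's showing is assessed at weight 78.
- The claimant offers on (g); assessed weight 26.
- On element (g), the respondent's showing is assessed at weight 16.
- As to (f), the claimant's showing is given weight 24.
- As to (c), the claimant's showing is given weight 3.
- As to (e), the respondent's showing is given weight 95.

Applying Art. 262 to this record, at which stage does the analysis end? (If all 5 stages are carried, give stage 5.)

stage 5

At Stage 1 the claimant must meet a more-likely-than-not showing (weight is at least 54): on (a) the weight is 77 (the respondent's 37 is given no effect), which does reach 54, so (a) meets the standard; on (b) the weight is 78, ≥ 54, so (b) meets the standard.
  Stage 1 is satisfied; the onus moves to the respondent.
At Stage 2 the respondent must meet a more-likely-than-not showing (weight is at least 54): on (c) the weight is 81 (the claimant's 3 is given no effect), which does reach 54, so (c) meets the standard; on (d) the weight is 57 (the claimant's 4 is given no effect), ≥ 54, so (d) meets the standard.
  All elements met. The burden passes to the claimant.
At Stage 3 the claimant must meet a more-likely-than-not showing (weight is at least 54): on (e) the weight is 81 (the respondent's 95 is given no effect), which does reach 54, so (e) meets the standard.
  Stage 3 carried; the burden shifts to the respondent.
At Stage 4 the respondent must meet clear and convincing evidence (weight exceeds 73): on (f) the weight is 94 (the claimant's 24 is given no effect), > 73, so (f) meets the standard.
  Stage 4 carried; the burden shifts to the claimant.
At Stage 5 the claimant must meet a scintilla of evidence (weight is at least 8): on (g) the weight is 26 (the respondent's 16 is given no effect), which does reach 8, so (g) meets the standard; on (h) the weight is 17 (the respondent's 11 is given no effect), ≥ 8, so (h) meets the standard.
  All elements met at the final stage.
All stages carried — the claimant prevails.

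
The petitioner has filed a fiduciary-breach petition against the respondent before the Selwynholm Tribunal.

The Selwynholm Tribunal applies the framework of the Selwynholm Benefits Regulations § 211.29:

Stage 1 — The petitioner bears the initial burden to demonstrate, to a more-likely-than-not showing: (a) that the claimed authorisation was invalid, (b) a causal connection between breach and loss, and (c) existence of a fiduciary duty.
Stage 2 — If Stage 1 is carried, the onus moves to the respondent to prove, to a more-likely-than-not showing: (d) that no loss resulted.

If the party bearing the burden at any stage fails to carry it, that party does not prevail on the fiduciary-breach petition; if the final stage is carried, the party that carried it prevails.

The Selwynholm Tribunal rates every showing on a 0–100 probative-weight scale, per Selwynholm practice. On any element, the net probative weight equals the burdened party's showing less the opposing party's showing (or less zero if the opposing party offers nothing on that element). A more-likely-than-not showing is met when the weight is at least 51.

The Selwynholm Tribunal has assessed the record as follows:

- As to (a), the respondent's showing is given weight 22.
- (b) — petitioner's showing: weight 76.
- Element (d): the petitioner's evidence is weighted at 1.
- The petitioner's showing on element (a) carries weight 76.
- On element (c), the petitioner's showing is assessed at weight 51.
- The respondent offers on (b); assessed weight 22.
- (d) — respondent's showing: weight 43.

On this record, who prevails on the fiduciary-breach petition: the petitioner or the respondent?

Stage 1 (petitioner, a more-likely-than-not showing, weight is at least 51): (a) net 76−22=54 ≥ 51 — meets; (b) net 76−22=54 ≥ 51 — meets; (c) 51 ≥ 51 — meets.
  All elements met. The burden passes to the respondent.
Stage 2 (respondent, a more-likely-than-not showing, weight is at least 51): (d) net 43−1=42 < 51 — fails.
  Not every element is met, so the respondent fails to carry Stage 2.
The analysis ends at Stage 2; the petitioner prevails.

petitioner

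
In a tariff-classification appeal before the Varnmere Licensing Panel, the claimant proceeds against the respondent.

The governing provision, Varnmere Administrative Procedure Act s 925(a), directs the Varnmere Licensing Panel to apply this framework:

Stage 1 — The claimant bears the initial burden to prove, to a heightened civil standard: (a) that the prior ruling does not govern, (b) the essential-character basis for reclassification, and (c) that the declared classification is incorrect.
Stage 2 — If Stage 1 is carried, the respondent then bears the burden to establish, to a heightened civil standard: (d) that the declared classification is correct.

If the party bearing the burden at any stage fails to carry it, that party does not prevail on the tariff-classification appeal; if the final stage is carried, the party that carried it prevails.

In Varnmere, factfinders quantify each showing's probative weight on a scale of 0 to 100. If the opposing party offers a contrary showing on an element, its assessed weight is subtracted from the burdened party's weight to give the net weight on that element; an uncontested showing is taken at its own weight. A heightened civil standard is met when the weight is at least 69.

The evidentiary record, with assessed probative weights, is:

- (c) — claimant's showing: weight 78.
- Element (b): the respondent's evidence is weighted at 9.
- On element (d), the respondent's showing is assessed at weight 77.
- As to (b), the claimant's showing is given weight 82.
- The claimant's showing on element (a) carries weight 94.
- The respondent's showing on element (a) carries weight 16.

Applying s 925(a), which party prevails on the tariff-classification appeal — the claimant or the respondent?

respondent

At Stage 1 the claimant must meet a heightened civil standard (weight is at least 69): on (a) the weight is 94 less the opposing 16 gives net 78, which does reach 69, so (a) meets the standard; on (b) the weight is 82 less the opposing 9 gives net 73, which does reach 69, so (b) meets the standard; on (c) the weight is 78, ≥ 69, so (c) meets the standard.
  The claimant carries Stage 1; the respondent now bears the burden.
At Stage 2 the respondent must meet a heightened civil standard (weight is at least 69): on (d) the weight is 77, ≥ 69, so (d) meets the standard.
  All elements met at the final stage.
With every stage satisfied, the respondent prevails.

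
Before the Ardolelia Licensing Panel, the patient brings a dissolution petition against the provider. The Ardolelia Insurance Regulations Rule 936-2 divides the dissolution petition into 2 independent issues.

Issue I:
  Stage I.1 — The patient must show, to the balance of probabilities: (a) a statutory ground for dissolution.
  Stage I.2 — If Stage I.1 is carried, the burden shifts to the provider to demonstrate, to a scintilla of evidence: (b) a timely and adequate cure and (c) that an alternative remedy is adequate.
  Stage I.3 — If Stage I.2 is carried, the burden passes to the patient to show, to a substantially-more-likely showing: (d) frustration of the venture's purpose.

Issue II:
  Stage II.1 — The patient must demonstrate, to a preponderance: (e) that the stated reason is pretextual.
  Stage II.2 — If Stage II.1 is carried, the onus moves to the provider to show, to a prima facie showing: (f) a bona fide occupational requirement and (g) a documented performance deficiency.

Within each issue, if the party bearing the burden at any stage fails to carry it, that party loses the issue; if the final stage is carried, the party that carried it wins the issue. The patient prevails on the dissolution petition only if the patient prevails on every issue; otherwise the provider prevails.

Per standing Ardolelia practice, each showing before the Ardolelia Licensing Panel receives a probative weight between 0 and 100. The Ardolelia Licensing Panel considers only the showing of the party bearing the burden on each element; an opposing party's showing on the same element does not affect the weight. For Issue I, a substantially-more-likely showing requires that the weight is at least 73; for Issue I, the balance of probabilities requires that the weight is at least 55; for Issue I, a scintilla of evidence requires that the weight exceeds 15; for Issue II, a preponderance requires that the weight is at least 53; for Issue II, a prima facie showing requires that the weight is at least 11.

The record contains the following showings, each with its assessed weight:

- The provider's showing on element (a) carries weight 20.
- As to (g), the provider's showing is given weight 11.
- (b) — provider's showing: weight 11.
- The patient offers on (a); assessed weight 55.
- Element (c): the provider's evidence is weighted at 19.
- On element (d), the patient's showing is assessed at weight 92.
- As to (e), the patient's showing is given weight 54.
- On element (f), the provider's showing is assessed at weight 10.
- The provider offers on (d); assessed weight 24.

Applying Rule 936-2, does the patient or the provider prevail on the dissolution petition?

patient

— Issue I —
Stage I.1 (patient, the balance of probabilities, weight is at least 55): (a) 55 (provider's 20 disregarded) ≥ 55 — meets.
  All elements met. The burden passes to the provider.
Stage I.2 (provider, a scintilla of evidence, weight exceeds 15): (b) 11 ≤ 15 — fails; (c) 19 > 15 — meets.
  Not every element is met, so the provider fails to carry Stage I.2.
The patient prevails on this issue.
— Issue II —
At Stage II.1 the patient must meet a preponderance (weight is at least 53): on (e) the weight is 54, ≥ 53, so (e) meets the standard.
  Stage II.1 carried; the burden shifts to the provider.
At Stage II.2 the provider must meet a prima facie showing (weight is at least 11): on (f) the weight is 10, < 11, so (f) does not meet the standard; on (g) the weight is 11, ≥ 11, so (g) meets the standard.
  Not every element is met, so the provider fails to carry Stage II.2.
The patient prevails on this issue.
Per-issue: Issue I → patient; Issue II → patient. The patient must prevail on every issue; overall, the patient prevails.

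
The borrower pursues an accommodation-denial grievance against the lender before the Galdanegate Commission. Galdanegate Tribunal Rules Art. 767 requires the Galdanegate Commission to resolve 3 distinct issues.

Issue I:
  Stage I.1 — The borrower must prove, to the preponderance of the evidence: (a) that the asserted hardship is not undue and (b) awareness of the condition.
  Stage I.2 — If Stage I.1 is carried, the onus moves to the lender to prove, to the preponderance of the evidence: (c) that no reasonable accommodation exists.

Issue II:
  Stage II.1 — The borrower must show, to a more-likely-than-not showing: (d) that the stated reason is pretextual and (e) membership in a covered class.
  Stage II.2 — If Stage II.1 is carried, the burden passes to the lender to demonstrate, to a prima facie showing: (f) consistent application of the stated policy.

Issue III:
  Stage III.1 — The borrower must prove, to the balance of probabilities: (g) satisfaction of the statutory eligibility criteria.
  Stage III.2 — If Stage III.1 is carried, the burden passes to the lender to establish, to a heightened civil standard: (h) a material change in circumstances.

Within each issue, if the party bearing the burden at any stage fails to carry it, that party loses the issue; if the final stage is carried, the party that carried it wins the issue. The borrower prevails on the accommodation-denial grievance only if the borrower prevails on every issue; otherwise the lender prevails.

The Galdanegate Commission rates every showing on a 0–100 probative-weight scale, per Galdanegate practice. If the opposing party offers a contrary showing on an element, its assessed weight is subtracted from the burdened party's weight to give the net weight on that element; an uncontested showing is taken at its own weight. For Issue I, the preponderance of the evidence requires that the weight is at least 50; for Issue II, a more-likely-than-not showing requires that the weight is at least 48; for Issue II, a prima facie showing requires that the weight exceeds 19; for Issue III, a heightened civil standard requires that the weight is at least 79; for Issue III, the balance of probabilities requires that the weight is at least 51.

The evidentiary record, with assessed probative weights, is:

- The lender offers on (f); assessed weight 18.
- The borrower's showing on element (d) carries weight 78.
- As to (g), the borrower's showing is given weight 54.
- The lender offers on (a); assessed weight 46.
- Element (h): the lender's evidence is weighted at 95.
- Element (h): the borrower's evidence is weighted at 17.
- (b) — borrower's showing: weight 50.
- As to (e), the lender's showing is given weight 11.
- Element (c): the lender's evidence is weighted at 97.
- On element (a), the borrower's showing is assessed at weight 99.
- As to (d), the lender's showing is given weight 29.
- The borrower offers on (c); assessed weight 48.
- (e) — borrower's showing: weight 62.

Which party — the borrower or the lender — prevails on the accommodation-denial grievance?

borrower

— Issue I —
At Stage I.1 the borrower must meet the preponderance of the evidence (weight is at least 50): on (a) the weight is 99 less the opposing 46 gives net 53, which does reach 50, so (a) meets the standard; on (b) the weight is 50, ≥ 50, so (b) meets the standard.
  All elements met. The burden passes to the lender.
At Stage I.2 the lender must meet the preponderance of the evidence (weight is at least 50): on (c) the weight is 97 less the opposing 48 gives net 49, which does not reach 50, so (c) does not meet the standard.
  Not every element is met, so the lender fails to carry Stage I.2.
So the borrower prevails on this issue.
— Issue II —
Stage II.1 (borrower, a more-likely-than-not showing, weight is at least 48): (d) net 78−29=49 ≥ 48 — meets; (e) net 62−11=51 ≥ 48 — meets.
  Stage II.1 is satisfied; the onus moves to the lender.
Stage II.2 (lender, a prima facie showing, weight exceeds 19): (f) 18 ≤ 19 — fails.
  Stage II.2 not carried; the lender fails its burden.
The analysis ends at Stage II.2; the borrower prevails on this issue.
— Issue III —
At Stage III.1 the borrower must meet the balance of probabilities (weight is at least 51): on (g) the weight is 54, ≥ 51, so (g) meets the standard.
  Stage III.1 is satisfied; the onus moves to the lender.
At Stage III.2 the lender must meet a heightened civil standard (weight is at least 79): on (h) the weight is 95 less the opposing 17 gives net 78, < 79, so (h) does not meet the standard.
  Not every element is met, so the lender fails to carry Stage III.2.
The analysis ends at Stage III.2; the borrower prevails on this issue.
Per-issue: Issue I → borrower; Issue II → borrower; Issue III → borrower. The borrower must prevail on every issue; overall, the borrower prevails.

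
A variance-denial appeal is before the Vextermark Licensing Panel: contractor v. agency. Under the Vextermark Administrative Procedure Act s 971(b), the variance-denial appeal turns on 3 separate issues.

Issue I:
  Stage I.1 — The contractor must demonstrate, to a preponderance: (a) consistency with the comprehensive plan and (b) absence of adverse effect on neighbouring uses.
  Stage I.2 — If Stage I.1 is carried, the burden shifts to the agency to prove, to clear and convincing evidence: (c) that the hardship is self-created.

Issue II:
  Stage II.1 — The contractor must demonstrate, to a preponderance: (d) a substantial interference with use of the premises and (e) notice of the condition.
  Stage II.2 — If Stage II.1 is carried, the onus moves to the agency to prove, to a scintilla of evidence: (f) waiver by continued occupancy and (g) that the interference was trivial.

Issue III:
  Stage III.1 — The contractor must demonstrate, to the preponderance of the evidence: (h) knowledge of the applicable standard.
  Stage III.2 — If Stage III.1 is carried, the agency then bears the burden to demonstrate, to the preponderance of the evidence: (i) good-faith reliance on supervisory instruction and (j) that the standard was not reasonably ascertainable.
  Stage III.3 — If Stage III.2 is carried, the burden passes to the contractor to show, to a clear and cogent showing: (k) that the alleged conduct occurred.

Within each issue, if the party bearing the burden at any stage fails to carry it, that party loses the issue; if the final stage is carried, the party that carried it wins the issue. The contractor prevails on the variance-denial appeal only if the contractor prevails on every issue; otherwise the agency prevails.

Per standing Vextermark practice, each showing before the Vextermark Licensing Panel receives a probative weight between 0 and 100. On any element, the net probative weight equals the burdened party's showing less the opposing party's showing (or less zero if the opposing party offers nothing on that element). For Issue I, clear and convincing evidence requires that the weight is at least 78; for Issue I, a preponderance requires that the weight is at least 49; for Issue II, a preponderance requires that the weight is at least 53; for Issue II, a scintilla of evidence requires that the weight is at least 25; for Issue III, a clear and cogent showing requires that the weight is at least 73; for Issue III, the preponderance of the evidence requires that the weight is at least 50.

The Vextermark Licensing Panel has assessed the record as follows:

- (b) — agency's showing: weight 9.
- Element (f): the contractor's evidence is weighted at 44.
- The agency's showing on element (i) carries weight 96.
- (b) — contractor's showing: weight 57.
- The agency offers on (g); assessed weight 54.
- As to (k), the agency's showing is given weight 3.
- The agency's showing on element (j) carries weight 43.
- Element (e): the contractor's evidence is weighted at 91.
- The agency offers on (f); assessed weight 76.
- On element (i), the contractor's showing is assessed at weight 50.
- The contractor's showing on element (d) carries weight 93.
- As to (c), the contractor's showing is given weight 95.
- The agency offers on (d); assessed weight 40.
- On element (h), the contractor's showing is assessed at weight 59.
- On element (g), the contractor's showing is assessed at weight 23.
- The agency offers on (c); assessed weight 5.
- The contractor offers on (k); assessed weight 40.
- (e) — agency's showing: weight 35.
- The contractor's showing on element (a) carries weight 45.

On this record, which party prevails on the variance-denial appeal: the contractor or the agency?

agency

— Issue I —
At Stage I.1 the contractor must meet a preponderance (weight is at least 49): on (a) the weight is 45, which does not reach 49, so (a) does not meet the standard; on (b) the weight is 57 less the opposing 9 gives net 48, which does not reach 49, so (b) does not meet the standard.
  The contractor does not carry Stage I.1.
So the agency prevails on this issue.
— Issue II —
Stage II.1 — burden on contractor; standard: a preponderance (weight is at least 53).
    (d): 93 − 40 = 53 ≥ 53 [met]
    (e): 91 − 35 = 56 ≥ 53 [met]
  The contractor carries Stage II.1; the agency now bears the burden.
Stage II.2 — burden on agency; standard: a scintilla of evidence (weight is at least 25).
    (f): 76 − 44 = 32 ≥ 25 [met]
    (g): 54 − 23 = 31 ≥ 25 [met]
  All elements met at the final stage.
With every stage satisfied, the agency prevails on this issue.
— Issue III —
Stage III.1 (contractor, the preponderance of the evidence, weight is at least 50): (h) 59 ≥ 50 — meets.
  Stage III.1 is satisfied; the onus moves to the agency.
Stage III.2 (agency, the preponderance of the evidence, weight is at least 50): (i) net 96−50=46 < 50 — fails; (j) 43 < 50 — fails.
  The agency does not carry Stage III.2.
The contractor prevails on this issue.
Per-issue: Issue I → agency; Issue II → agency; Issue III → contractor. The contractor must prevail on every issue; overall, the agency prevails.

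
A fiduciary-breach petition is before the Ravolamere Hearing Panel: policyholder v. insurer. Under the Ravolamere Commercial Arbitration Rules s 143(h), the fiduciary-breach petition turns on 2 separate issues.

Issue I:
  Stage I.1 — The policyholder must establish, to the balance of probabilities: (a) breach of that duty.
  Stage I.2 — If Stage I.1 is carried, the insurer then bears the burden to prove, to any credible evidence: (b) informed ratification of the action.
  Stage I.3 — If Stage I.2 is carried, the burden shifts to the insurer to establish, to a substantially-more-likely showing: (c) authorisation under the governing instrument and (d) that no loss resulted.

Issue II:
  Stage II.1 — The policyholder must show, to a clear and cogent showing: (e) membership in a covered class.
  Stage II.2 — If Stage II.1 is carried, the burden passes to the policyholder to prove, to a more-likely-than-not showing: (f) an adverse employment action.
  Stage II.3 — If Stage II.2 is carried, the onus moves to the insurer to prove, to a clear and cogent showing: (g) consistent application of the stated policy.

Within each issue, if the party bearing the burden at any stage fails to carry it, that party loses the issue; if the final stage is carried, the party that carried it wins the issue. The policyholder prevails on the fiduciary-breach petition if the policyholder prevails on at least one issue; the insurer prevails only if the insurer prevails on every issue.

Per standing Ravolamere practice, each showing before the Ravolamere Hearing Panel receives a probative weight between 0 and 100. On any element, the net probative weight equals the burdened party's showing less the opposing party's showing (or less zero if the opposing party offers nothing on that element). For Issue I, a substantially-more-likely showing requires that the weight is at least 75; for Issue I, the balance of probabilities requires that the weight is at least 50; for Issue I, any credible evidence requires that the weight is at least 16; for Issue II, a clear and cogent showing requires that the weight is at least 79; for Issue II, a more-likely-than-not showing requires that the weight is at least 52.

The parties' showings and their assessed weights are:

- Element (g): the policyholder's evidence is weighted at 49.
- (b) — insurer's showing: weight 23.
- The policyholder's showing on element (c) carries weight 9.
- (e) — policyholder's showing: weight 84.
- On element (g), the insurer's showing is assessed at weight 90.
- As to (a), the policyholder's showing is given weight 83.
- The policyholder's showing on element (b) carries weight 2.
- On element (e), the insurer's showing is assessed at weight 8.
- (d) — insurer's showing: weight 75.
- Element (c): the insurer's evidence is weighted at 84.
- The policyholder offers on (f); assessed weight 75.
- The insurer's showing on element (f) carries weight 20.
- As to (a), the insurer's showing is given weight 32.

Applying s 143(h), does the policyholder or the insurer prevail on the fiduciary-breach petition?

insurer

— Issue I —
Stage I.1 (policyholder, the balance of probabilities, weight is at least 50): (a) net 83−32=51 ≥ 50 — meets.
  The policyholder carries Stage I.1; the insurer now bears the burden.
Stage I.2 (insurer, any credible evidence, weight is at least 16): (b) net 23−2=21 ≥ 16 — meets.
  Stage I.2 is satisfied; the insurer continues to bear the burden.
Stage I.3 (insurer, a substantially-more-likely showing, weight is at least 75): (c) net 84−9=75 ≥ 75 — meets; (d) 75 ≥ 75 — meets.
  The insurer carries the last stage.
Every stage carried; the insurer prevails on this issue.
— Issue II —
At Stage II.1 the policyholder must meet a clear and cogent showing (weight is at least 79): on (e) the weight is 84 less the opposing 8 gives net 76, < 79, so (e) does not meet the standard.
  Not every element is met, so the policyholder fails to carry Stage II.1.
The insurer prevails on this issue.
Per-issue: Issue I → insurer; Issue II → insurer. The policyholder must prevail on at least one issue; overall, the insurer prevails.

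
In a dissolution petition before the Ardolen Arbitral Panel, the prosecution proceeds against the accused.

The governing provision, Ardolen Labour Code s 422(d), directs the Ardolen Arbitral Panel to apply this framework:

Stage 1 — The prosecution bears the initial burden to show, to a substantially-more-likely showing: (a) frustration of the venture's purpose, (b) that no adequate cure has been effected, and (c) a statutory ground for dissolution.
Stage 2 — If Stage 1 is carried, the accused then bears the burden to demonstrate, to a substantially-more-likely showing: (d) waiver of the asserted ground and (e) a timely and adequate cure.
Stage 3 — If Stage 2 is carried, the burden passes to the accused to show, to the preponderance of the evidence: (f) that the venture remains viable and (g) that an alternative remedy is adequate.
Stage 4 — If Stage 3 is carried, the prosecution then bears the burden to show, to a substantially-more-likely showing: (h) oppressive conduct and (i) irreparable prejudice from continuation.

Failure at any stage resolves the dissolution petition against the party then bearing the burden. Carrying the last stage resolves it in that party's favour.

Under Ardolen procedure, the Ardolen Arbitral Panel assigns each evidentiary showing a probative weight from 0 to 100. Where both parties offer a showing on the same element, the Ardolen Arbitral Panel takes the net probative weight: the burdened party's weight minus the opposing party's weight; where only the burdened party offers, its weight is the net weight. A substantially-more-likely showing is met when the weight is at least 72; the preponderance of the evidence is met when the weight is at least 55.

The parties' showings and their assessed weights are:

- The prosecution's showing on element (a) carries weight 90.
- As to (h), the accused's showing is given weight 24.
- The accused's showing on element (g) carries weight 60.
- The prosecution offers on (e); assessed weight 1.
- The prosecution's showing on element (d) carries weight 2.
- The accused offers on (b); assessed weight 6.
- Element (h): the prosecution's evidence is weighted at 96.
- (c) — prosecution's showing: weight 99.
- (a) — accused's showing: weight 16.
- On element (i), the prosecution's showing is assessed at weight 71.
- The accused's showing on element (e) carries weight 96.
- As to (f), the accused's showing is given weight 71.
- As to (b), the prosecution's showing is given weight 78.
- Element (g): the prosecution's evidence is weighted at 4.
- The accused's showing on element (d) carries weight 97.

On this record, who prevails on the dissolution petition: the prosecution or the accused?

Stage 1 (prosecution, a substantially-more-likely showing, weight is at least 72): (a) net 90−16=74 ≥ 72 — meets; (b) net 78−6=72 ≥ 72 — meets; (c) 99 ≥ 72 — meets.
  The prosecution carries Stage 1; the accused now bears the burden.
Stage 2 (accused, a substantially-more-likely showing, weight is at least 72): (d) net 97−2=95 ≥ 72 — meets; (e) net 96−1=95 ≥ 72 — meets.
  All elements met. The accused retains the burden for Stage 3.
Stage 3 (accused, the preponderance of the evidence, weight is at least 55): (f) 71 ≥ 55 — meets; (g) net 60−4=56 ≥ 55 — meets.
  Stage 3 carried; the burden shifts to the prosecution.
Stage 4 (prosecution, a substantially-more-likely showing, weight is at least 72): (h) net 96−24=72 ≥ 72 — meets; (i) 71 < 72 — fails.
  The prosecution does not carry Stage 4.
So the accused prevails.

accused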